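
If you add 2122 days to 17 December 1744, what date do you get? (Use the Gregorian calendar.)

+365 (one year) → Dec 17, 1745 (1757 left).
+365 (one year) → Dec 17, 1746 (1392 left).
+365 (one year) → Dec 17, 1747 (1027 left).
+366 (one year; includes Feb 29, 1748) → Dec 17, 1748 (661 left).
+365 (one year) → Dec 17, 1749 (296 left).
Dec has 31 days: +15 → Jan 1, 1750 (281 left).
Jan has 31 days: +31 → Feb 1, 1750 (250 left).
Feb has 28 days: +28 → Mar 1, 1750 (222 left).
Mar has 31 days: +31 → Apr 1, 1750 (191 left).
Apr has 30 days: +30 → May 1, 1750 (161 left).
May has 31 days: +31 → Jun 1, 1750 (130 left).
Jun has 30 days: +30 → Jul 1, 1750 (100 left).
Jul has 31 days: +31 → Aug 1, 1750 (69 left).
Aug has 31 days: +31 → Sep 1, 1750 (38 left).
Sep has 30 days: +30 → Oct 1, 1750 (8 left).
+8 → Oct 9, 1750.

October 9, 1750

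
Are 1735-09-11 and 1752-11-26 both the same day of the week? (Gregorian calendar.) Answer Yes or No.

From Sep 11, 1735 to Nov 26, 1752 is 6286 days.
6286 mod 7 = 0, so they are the same weekday.
(Sep 11, 1735 is a Sunday; Nov 26, 1752 is a Sunday.)

Yes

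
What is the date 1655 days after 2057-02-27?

+365 (one year) → Feb 27, 2058 (1290 left).
+365 (one year) → Feb 27, 2059 (925 left).
+365 (one year) → Feb 27, 2060 (560 left).
+366 (one year; includes Feb 29, 2060) → Feb 27, 2061 (194 left).
Feb has 28 days: +2 → Mar 1, 2061 (192 left).
Mar has 31 days: +31 → Apr 1, 2061 (161 left).
Apr has 30 days: +30 → May 1, 2061 (131 left).
May has 31 days: +31 → Jun 1, 2061 (100 left).
Jun has 30 days: +30 → Jul 1, 2061 (70 left).
Jul has 31 days: +31 → Aug 1, 2061 (39 left).
Aug has 31 days: +31 → Sep 1, 2061 (8 left).
+8 → Sep 9, 2061.

September 9, 2061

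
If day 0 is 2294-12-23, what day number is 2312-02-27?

Dec 23, 2294 → Dec 23, 2295: 365 days.
Dec 23, 2295 → Dec 23, 2296: 366 days (Feb 29, 2296 is in that span).
Dec 23, 2296 → Dec 23, 2297: 365 days.
Dec 23, 2297 → Dec 23, 2298: 365 days.
Dec 23, 2298 → Dec 23, 2299: 365 days.
Dec 23, 2299 → Dec 23, 2300: 365 days.
Dec 23, 2300 → Dec 23, 2301: 365 days.
Dec 23, 2301 → Dec 23, 2302: 365 days.
Dec 23, 2302 → Dec 23, 2303: 365 days.
Dec 23, 2303 → Dec 23, 2304: 366 days (Feb 29, 2304 is in that span).
Dec 23, 2304 → Dec 23, 2305: 365 days.
Dec 23, 2305 → Dec 23, 2306: 365 days.
Dec 23, 2306 → Dec 23, 2307: 365 days.
Dec 23, 2307 → Dec 23, 2308: 366 days (Feb 29, 2308 is in that span).
Dec 23, 2308 → Dec 23, 2309: 365 days.
Dec 23, 2309 → Dec 23, 2310: 365 days.
Dec 23, 2310 → Dec 23, 2311: 365 days.
Dec 23, 2311 → Jan 23, 2312: 31 days (December has 31).
Jan 23, 2312 → Feb 23, 2312: 31 days (January has 31).
Feb 23, 2312 → Feb 27, 2312: 4 days.
Total: 6274 days.

6274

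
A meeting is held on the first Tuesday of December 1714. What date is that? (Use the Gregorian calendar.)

December 1, 1714 is a Saturday.
The first Tuesday is therefore December 4 (3 days later).

December 4, 1714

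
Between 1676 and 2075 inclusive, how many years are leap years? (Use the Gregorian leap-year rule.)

97

Multiples of 4 in [1676,2075]: 100.
Of those, multiples of 100: 4 (not leap unless ÷400).
Multiples of 400: 1.
Leap years = 100 − 4 + 1 = 97.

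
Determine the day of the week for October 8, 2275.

Doomsday rule: the anchor day for the 2200s is Friday. For year 75: 75÷12 = 6 r 3, and 3÷4 = 0, so 6+3+0 = 9.
Friday + 9 ≡ Sunday — that's 2275's doomsday.
In October the doomsday date is Oct 10.
Oct 8 is 2 days before Oct 10; 2 mod 7 = 2, so Sunday − 2 = Friday.

Friday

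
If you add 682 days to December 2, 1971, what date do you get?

+366 (one year; includes Feb 29, 1972) → Dec 2, 1972 (316 left).
Dec has 31 days: +30 → Jan 1, 1973 (286 left).
Jan has 31 days: +31 → Feb 1, 1973 (255 left).
Feb has 28 days: +28 → Mar 1, 1973 (227 left).
Mar has 31 days: +31 → Apr 1, 1973 (196 left).
Apr has 30 days: +30 → May 1, 1973 (166 left).
May has 31 days: +31 → Jun 1, 1973 (135 left).
Jun has 30 days: +30 → Jul 1, 1973 (105 left).
Jul has 31 days: +31 → Aug 1, 1973 (74 left).
Aug has 31 days: +31 → Sep 1, 1973 (43 left).
Sep has 30 days: +30 → Oct 1, 1973 (13 left).
+13 → Oct 14, 1973.

October 14, 1973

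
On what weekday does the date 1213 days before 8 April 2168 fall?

Wednesday

First find the weekday of Apr 8, 2168. Doomsday rule: the anchor day for the 2100s is Sunday. For year 68: 68÷12 = 5 r 8, and 8÷4 = 2, so 5+8+2 = 15.
Sunday + 15 ≡ Monday — that's 2168's doomsday.
In April the doomsday date is Apr 4.
Apr 8 is 4 days after Apr 4; 4 mod 7 = 4, so Monday + 4 = Friday.
1213 mod 7 = 2, so 1213 days before a Friday is Friday − 2 = Wednesday.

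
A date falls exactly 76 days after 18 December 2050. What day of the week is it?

Saturday

First find the weekday of Dec 18, 2050. Doomsday rule: the anchor day for the 2000s is Tuesday. For year 50: 50÷12 = 4 r 2, and 2÷4 = 0, so 4+2+0 = 6.
Tuesday + 6 ≡ Monday — that's 2050's doomsday.
In December the doomsday date is Dec 12.
Dec 18 is 6 days after Dec 12; 6 mod 7 = 6, so Monday + 6 = Sunday.
76 mod 7 = 6, so 76 days after a Sunday is Sunday + 6 = Saturday.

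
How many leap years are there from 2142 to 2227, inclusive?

Multiples of 4 in [2142,2227]: 21.
Of those, multiples of 100: 1 (not leap unless ÷400).
Multiples of 400: 0.
Leap years = 21 − 1 + 0 = 20.

20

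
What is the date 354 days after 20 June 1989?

June 9, 1990

Jun has 30 days: +11 → Jul 1, 1989 (343 left).
Jul has 31 days: +31 → Aug 1, 1989 (312 left).
Aug has 31 days: +31 → Sep 1, 1989 (281 left).
Sep has 30 days: +30 → Oct 1, 1989 (251 left).
Oct has 31 days: +31 → Nov 1, 1989 (220 left).
Nov has 30 days: +30 → Dec 1, 1989 (190 left).
Dec has 31 days: +31 → Jan 1, 1990 (159 left).
Jan has 31 days: +31 → Feb 1, 1990 (128 left).
Feb has 28 days: +28 → Mar 1, 1990 (100 left).
Mar has 31 days: +31 → Apr 1, 1990 (69 left).
Apr has 30 days: +30 → May 1, 1990 (39 left).
May has 31 days: +31 → Jun 1, 1990 (8 left).
+8 → Jun 9, 1990.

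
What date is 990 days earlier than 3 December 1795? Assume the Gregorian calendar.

−365 (one year) → Dec 3, 1794 (625 left).
−365 (one year) → Dec 3, 1793 (260 left).
−3 → Nov 30, 1793 (end of Nov, 30 days; 257 left).
−30 → Oct 31, 1793 (end of Oct, 31 days; 227 left).
−31 → Sep 30, 1793 (end of Sep, 30 days; 196 left).
−30 → Aug 31, 1793 (end of Aug, 31 days; 166 left).
−31 → Jul 31, 1793 (end of Jul, 31 days; 135 left).
−31 → Jun 30, 1793 (end of Jun, 30 days; 104 left).
−30 → May 31, 1793 (end of May, 31 days; 74 left).
−31 → Apr 30, 1793 (end of Apr, 30 days; 43 left).
−30 → Mar 31, 1793 (end of Mar, 31 days; 13 left).
−13 → Mar 18, 1793.

March 18, 1793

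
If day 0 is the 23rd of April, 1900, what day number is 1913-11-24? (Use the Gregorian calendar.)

4963

Apr 23, 1900 → Apr 23, 1901: 365 days.
Apr 23, 1901 → Apr 23, 1902: 365 days.
Apr 23, 1902 → Apr 23, 1903: 365 days.
Apr 23, 1903 → Apr 23, 1904: 366 days (Feb 29, 1904 is in that span).
Apr 23, 1904 → Apr 23, 1905: 365 days.
Apr 23, 1905 → Apr 23, 1906: 365 days.
Apr 23, 1906 → Apr 23, 1907: 365 days.
Apr 23, 1907 → Apr 23, 1908: 366 days (Feb 29, 1908 is in that span).
Apr 23, 1908 → Apr 23, 1909: 365 days.
Apr 23, 1909 → Apr 23, 1910: 365 days.
Apr 23, 1910 → Apr 23, 1911: 365 days.
Apr 23, 1911 → Apr 23, 1912: 366 days (Feb 29, 1912 is in that span).
Apr 23, 1912 → Apr 23, 1913: 365 days.
Apr 23, 1913 → May 23, 1913: 30 days (April has 30).
May 23, 1913 → Jun 23, 1913: 31 days (May has 31).
Jun 23, 1913 → Jul 23, 1913: 30 days (June has 30).
Jul 23, 1913 → Aug 23, 1913: 31 days (July has 31).
Aug 23, 1913 → Sep 23, 1913: 31 days (August has 31).
Sep 23, 1913 → Oct 23, 1913: 30 days (September has 30).
Oct 23, 1913 → Nov 23, 1913: 31 days (October has 31).
Nov 23, 1913 → Nov 24, 1913: 1 days.
Total: 4963 days.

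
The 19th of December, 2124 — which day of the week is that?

Tuesday

Doomsday rule: the anchor day for the 2100s is Sunday. For year 24: 24÷12 = 2 r 0, and 0÷4 = 0, so 2+0+0 = 2.
Sunday + 2 ≡ Tuesday — that's 2124's doomsday.
In December the doomsday date is Dec 12.
Dec 19 is 7 days after Dec 12; 7 mod 7 = 0, so Tuesday + 0 = Tuesday.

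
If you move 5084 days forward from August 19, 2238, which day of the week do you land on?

First find the weekday of Aug 19, 2238. Doomsday rule: the anchor day for the 2200s is Friday. For year 38: 38÷12 = 3 r 2, and 2÷4 = 0, so 3+2+0 = 5.
Friday + 5 ≡ Wednesday — that's 2238's doomsday.
In August the doomsday date is Aug 8.
Aug 19 is 11 days after Aug 8; 11 mod 7 = 4, so Wednesday + 4 = Sunday.
5084 mod 7 = 2, so 5084 days after a Sunday is Sunday + 2 = Tuesday.

Tuesday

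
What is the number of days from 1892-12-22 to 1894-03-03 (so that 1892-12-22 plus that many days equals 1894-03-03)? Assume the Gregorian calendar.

436

Dec 22, 1892 → Dec 22, 1893: 365 days.
Dec 22, 1893 → Jan 22, 1894: 31 days (December has 31).
Jan 22, 1894 → Feb 22, 1894: 31 days (January has 31).
Feb 22, 1894 → Mar 3, 1894: 9 days.
Total: 436 days.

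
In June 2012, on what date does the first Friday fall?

June 1, 2012

June 1, 2012 is a Friday.
The first Friday is therefore June 1 (same day).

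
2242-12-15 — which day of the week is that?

Doomsday rule: the anchor day for the 2200s is Friday. For year 42: 42÷12 = 3 r 6, and 6÷4 = 1, so 3+6+1 = 10.
Friday + 10 ≡ Monday — that's 2242's doomsday.
In December the doomsday date is Dec 12.
Dec 15 is 3 days after Dec 12; 3 mod 7 = 3, so Monday + 3 = Thursday.

Thursday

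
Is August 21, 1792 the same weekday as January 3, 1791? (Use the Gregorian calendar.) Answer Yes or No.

From Jan 3, 1791 to Aug 21, 1792 is 596 days.
596 mod 7 = 1, so they are different weekdays.
(Jan 3, 1791 is a Monday; Aug 21, 1792 is a Tuesday.)

No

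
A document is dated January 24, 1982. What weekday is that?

Sunday

January 1, 1982 is a Friday.
Jan 1, 1982 → Jan 24, 1982: 23 days.
Total: 23 days.
23 mod 7 = 2, so Friday + 2 = Sunday.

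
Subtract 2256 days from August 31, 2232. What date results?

−366 (one year; includes Feb 29, 2232) → Aug 31, 2231 (1890 left).
−365 (one year) → Aug 31, 2230 (1525 left).
−365 (one year) → Aug 31, 2229 (1160 left).
−365 (one year) → Aug 31, 2228 (795 left).
−366 (one year; includes Feb 29, 2228) → Aug 31, 2227 (429 left).
−365 (one year) → Aug 31, 2226 (64 left).
−31 → Jul 31, 2226 (end of Jul, 31 days; 33 left).
−31 → Jun 30, 2226 (end of Jun, 30 days; 2 left).
−2 → Jun 28, 2226.

June 28, 2226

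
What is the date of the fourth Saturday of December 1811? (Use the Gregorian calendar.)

December 1, 1811 is a Sunday.
The first Saturday is therefore December 7 (6 days later).
The fourth Saturday is 7 + 3×7 = December 28.

December 28, 1811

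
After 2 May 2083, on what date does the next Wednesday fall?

May 2, 2083 is a Sunday.
From Sunday to the next Wednesday is 3 days.
May 2, 2083 + 3 = May 5, 2083.

May 5, 2083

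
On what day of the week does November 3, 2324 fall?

Doomsday rule: the anchor day for the 2300s is Wednesday. For year 24: 24÷12 = 2 r 0, and 0÷4 = 0, so 2+0+0 = 2.
Wednesday + 2 ≡ Friday — that's 2324's doomsday.
In November the doomsday date is Nov 7.
Nov 3 is 4 days before Nov 7; 4 mod 7 = 4, so Friday − 4 = Monday.

Monday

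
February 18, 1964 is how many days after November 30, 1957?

Nov 30, 1957 → Nov 30, 1958: 365 days.
Nov 30, 1958 → Nov 30, 1959: 365 days.
Nov 30, 1959 → Nov 30, 1960: 366 days (Feb 29, 1960 is in that span).
Nov 30, 1960 → Nov 30, 1961: 365 days.
Nov 30, 1961 → Nov 30, 1962: 365 days.
Nov 30, 1962 → Nov 30, 1963: 365 days.
Nov 30, 1963 → Dec 30, 1963: 30 days (November has 30).
Dec 30, 1963 → Jan 30, 1964: 31 days (December has 31).
Jan 30, 1964 → Feb 18, 1964: 19 days.
Total: 2271 days.

2271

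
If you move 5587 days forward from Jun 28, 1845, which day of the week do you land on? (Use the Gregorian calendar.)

Sunday

Jun 28, 1845 is a Saturday.
5587 mod 7 = 1, so 5587 days after a Saturday is Saturday + 1 = Sunday.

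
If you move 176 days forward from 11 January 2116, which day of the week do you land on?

Sunday

Jan 11, 2116 is a Saturday.
176 mod 7 = 1, so 176 days after a Saturday is Saturday + 1 = Sunday.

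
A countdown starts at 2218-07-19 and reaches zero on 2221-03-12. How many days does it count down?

Jul 19, 2218 → Jul 19, 2219: 365 days.
Jul 19, 2219 → Jul 19, 2220: 366 days (Feb 29, 2220 is in that span).
Jul 19, 2220 → Aug 19, 2220: 31 days (July has 31).
Aug 19, 2220 → Sep 19, 2220: 31 days (August has 31).
Sep 19, 2220 → Oct 19, 2220: 30 days (September has 30).
Oct 19, 2220 → Nov 19, 2220: 31 days (October has 31).
Nov 19, 2220 → Dec 19, 2220: 30 days (November has 30).
Dec 19, 2220 → Jan 19, 2221: 31 days (December has 31).
Jan 19, 2221 → Feb 19, 2221: 31 days (January has 31).
Feb 19, 2221 → Mar 12, 2221: 21 days.
Total: 967 days.

967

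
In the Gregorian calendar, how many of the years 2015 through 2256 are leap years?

59

Multiples of 4 in [2015,2256]: 61.
Of those, multiples of 100: 2 (not leap unless ÷400).
Multiples of 400: 0.
Leap years = 61 − 2 + 0 = 59.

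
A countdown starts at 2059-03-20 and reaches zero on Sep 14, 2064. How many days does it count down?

2005

Mar 20, 2059 → Mar 20, 2060: 366 days (Feb 29, 2060 is in that span).
Mar 20, 2060 → Mar 20, 2061: 365 days.
Mar 20, 2061 → Mar 20, 2062: 365 days.
Mar 20, 2062 → Mar 20, 2063: 365 days.
Mar 20, 2063 → Mar 20, 2064: 366 days (Feb 29, 2064 is in that span).
Mar 20, 2064 → Apr 20, 2064: 31 days (March has 31).
Apr 20, 2064 → May 20, 2064: 30 days (April has 30).
May 20, 2064 → Jun 20, 2064: 31 days (May has 31).
Jun 20, 2064 → Jul 20, 2064: 30 days (June has 30).
Jul 20, 2064 → Aug 20, 2064: 31 days (July has 31).
Aug 20, 2064 → Sep 14, 2064: 25 days.
Total: 2005 days.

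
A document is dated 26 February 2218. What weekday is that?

Thursday

January 1, 2218 is a Thursday.
Jan 1, 2218 → Feb 1, 2218: 31 days (January has 31).
Feb 1, 2218 → Feb 26, 2218: 25 days.
Total: 56 days.
56 mod 7 = 0, so Thursday + 0 = Thursday.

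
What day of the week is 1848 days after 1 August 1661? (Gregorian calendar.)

Monday

First find the weekday of Aug 1, 1661. Doomsday rule: the anchor day for the 1600s is Tuesday. For year 61: 61÷12 = 5 r 1, and 1÷4 = 0, so 5+1+0 = 6.
Tuesday + 6 ≡ Monday — that's 1661's doomsday.
In August the doomsday date is Aug 8.
Aug 1 is 7 days before Aug 8; 7 mod 7 = 0, so Monday − 0 = Monday.
1848 mod 7 = 0, so 1848 days after a Monday is Monday + 0 = Monday.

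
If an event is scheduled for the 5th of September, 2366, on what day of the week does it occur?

Doomsday rule: the anchor day for the 2300s is Wednesday. For year 66: 66÷12 = 5 r 6, and 6÷4 = 1, so 5+6+1 = 12.
Wednesday + 12 ≡ Monday — that's 2366's doomsday.
In September the doomsday date is Sep 5.
Sep 5 is the doomsday itself: Monday.

Monday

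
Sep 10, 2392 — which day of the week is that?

Thursday

Doomsday rule: the anchor day for the 2300s is Wednesday. For year 92: 92÷12 = 7 r 8, and 8÷4 = 2, so 7+8+2 = 17.
Wednesday + 17 ≡ Saturday — that's 2392's doomsday.
In September the doomsday date is Sep 5.
Sep 10 is 5 days after Sep 5; 5 mod 7 = 5, so Saturday + 5 = Thursday.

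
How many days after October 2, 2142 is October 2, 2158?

5844

Oct 2, 2142 → Oct 2, 2143: 365 days.
Oct 2, 2143 → Oct 2, 2144: 366 days (Feb 29, 2144 is in that span).
Oct 2, 2144 → Oct 2, 2145: 365 days.
Oct 2, 2145 → Oct 2, 2146: 365 days.
Oct 2, 2146 → Oct 2, 2147: 365 days.
Oct 2, 2147 → Oct 2, 2148: 366 days (Feb 29, 2148 is in that span).
Oct 2, 2148 → Oct 2, 2149: 365 days.
Oct 2, 2149 → Oct 2, 2150: 365 days.
Oct 2, 2150 → Oct 2, 2151: 365 days.
Oct 2, 2151 → Oct 2, 2152: 366 days (Feb 29, 2152 is in that span).
Oct 2, 2152 → Oct 2, 2153: 365 days.
Oct 2, 2153 → Oct 2, 2154: 365 days.
Oct 2, 2154 → Oct 2, 2155: 365 days.
Oct 2, 2155 → Oct 2, 2156: 366 days (Feb 29, 2156 is in that span).
Oct 2, 2156 → Oct 2, 2157: 365 days.
Oct 2, 2157 → Nov 2, 2157: 31 days (October has 31).
Nov 2, 2157 → Dec 2, 2157: 30 days (November has 30).
Dec 2, 2157 → Jan 2, 2158: 31 days (December has 31).
Jan 2, 2158 → Feb 2, 2158: 31 days (January has 31).
Feb 2, 2158 → Mar 2, 2158: 28 days (February has 28).
Mar 2, 2158 → Apr 2, 2158: 31 days (March has 31).
Apr 2, 2158 → May 2, 2158: 30 days (April has 30).
May 2, 2158 → Jun 2, 2158: 31 days (May has 31).
Jun 2, 2158 → Jul 2, 2158: 30 days (June has 30).
Jul 2, 2158 → Aug 2, 2158: 31 days (July has 31).
Aug 2, 2158 → Sep 2, 2158: 31 days (August has 31).
Sep 2, 2158 → Oct 2, 2158: 30 days.
Total: 5844 days.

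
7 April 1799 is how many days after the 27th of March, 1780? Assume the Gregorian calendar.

6950

Mar 27, 1780 → Mar 27, 1781: 365 days.
Mar 27, 1781 → Mar 27, 1782: 365 days.
Mar 27, 1782 → Mar 27, 1783: 365 days.
Mar 27, 1783 → Mar 27, 1784: 366 days (Feb 29, 1784 is in that span).
Mar 27, 1784 → Mar 27, 1785: 365 days.
Mar 27, 1785 → Mar 27, 1786: 365 days.
Mar 27, 1786 → Mar 27, 1787: 365 days.
Mar 27, 1787 → Mar 27, 1788: 366 days (Feb 29, 1788 is in that span).
Mar 27, 1788 → Mar 27, 1789: 365 days.
Mar 27, 1789 → Mar 27, 1790: 365 days.
Mar 27, 1790 → Mar 27, 1791: 365 days.
Mar 27, 1791 → Mar 27, 1792: 366 days (Feb 29, 1792 is in that span).
Mar 27, 1792 → Mar 27, 1793: 365 days.
Mar 27, 1793 → Mar 27, 1794: 365 days.
Mar 27, 1794 → Mar 27, 1795: 365 days.
Mar 27, 1795 → Mar 27, 1796: 366 days (Feb 29, 1796 is in that span).
Mar 27, 1796 → Mar 27, 1797: 365 days.
Mar 27, 1797 → Mar 27, 1798: 365 days.
Mar 27, 1798 → Apr 27, 1798: 31 days (March has 31).
Apr 27, 1798 → May 27, 1798: 30 days (April has 30).
May 27, 1798 → Jun 27, 1798: 31 days (May has 31).
Jun 27, 1798 → Jul 27, 1798: 30 days (June has 30).
Jul 27, 1798 → Aug 27, 1798: 31 days (July has 31).
Aug 27, 1798 → Sep 27, 1798: 31 days (August has 31).
Sep 27, 1798 → Oct 27, 1798: 30 days (September has 30).
Oct 27, 1798 → Nov 27, 1798: 31 days (October has 31).
Nov 27, 1798 → Dec 27, 1798: 30 days (November has 30).
Dec 27, 1798 → Jan 27, 1799: 31 days (December has 31).
Jan 27, 1799 → Feb 27, 1799: 31 days (January has 31).
Feb 27, 1799 → Mar 27, 1799: 28 days (February has 28).
Mar 27, 1799 → Apr 7, 1799: 11 days.
Total: 6950 days.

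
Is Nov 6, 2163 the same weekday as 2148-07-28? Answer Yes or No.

Yes

From Jul 28, 2148 to Nov 6, 2163 is 5579 days.
5579 mod 7 = 0, so they are the same weekday.
(Jul 28, 2148 is a Sunday; Nov 6, 2163 is a Sunday.)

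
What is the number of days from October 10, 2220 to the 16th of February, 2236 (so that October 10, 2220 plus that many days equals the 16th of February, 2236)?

5607

Oct 10, 2220 → Oct 10, 2221: 365 days.
Oct 10, 2221 → Oct 10, 2222: 365 days.
Oct 10, 2222 → Oct 10, 2223: 365 days.
Oct 10, 2223 → Oct 10, 2224: 366 days (Feb 29, 2224 is in that span).
Oct 10, 2224 → Oct 10, 2225: 365 days.
Oct 10, 2225 → Oct 10, 2226: 365 days.
Oct 10, 2226 → Oct 10, 2227: 365 days.
Oct 10, 2227 → Oct 10, 2228: 366 days (Feb 29, 2228 is in that span).
Oct 10, 2228 → Oct 10, 2229: 365 days.
Oct 10, 2229 → Oct 10, 2230: 365 days.
Oct 10, 2230 → Oct 10, 2231: 365 days.
Oct 10, 2231 → Oct 10, 2232: 366 days (Feb 29, 2232 is in that span).
Oct 10, 2232 → Oct 10, 2233: 365 days.
Oct 10, 2233 → Oct 10, 2234: 365 days.
Oct 10, 2234 → Oct 10, 2235: 365 days.
Oct 10, 2235 → Nov 10, 2235: 31 days (October has 31).
Nov 10, 2235 → Dec 10, 2235: 30 days (November has 30).
Dec 10, 2235 → Jan 10, 2236: 31 days (December has 31).
Jan 10, 2236 → Feb 10, 2236: 31 days (January has 31).
Feb 10, 2236 → Feb 16, 2236: 6 days.
Total: 5607 days.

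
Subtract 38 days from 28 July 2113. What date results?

June 20, 2113

−28 → Jun 30, 2113 (end of Jun, 30 days; 10 left).
−10 → Jun 20, 2113.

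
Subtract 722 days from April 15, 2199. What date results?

−365 (one year) → Apr 15, 2198 (357 left).
−15 → Mar 31, 2198 (end of Mar, 31 days; 342 left).
−31 → Feb 28, 2198 (end of Feb, 28 days; 311 left).
−28 → Jan 31, 2198 (end of Jan, 31 days; 283 left).
−31 → Dec 31, 2197 (end of Dec, 31 days; 252 left).
−31 → Nov 30, 2197 (end of Nov, 30 days; 221 left).
−30 → Oct 31, 2197 (end of Oct, 31 days; 191 left).
−31 → Sep 30, 2197 (end of Sep, 30 days; 160 left).
−30 → Aug 31, 2197 (end of Aug, 31 days; 130 left).
−31 → Jul 31, 2197 (end of Jul, 31 days; 99 left).
−31 → Jun 30, 2197 (end of Jun, 30 days; 68 left).
−30 → May 31, 2197 (end of May, 31 days; 38 left).
−31 → Apr 30, 2197 (end of Apr, 30 days; 7 left).
−7 → Apr 23, 2197.

April 23, 2197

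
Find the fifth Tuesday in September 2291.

September 29, 2291

September 1, 2291 is a Tuesday.
The first Tuesday is therefore September 1 (same day).
The fifth Tuesday is 1 + 4×7 = September 29.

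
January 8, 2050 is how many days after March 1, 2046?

Mar 1, 2046 → Mar 1, 2047: 365 days.
Mar 1, 2047 → Mar 1, 2048: 366 days (Feb 29, 2048 is in that span).
Mar 1, 2048 → Mar 1, 2049: 365 days.
Mar 1, 2049 → Apr 1, 2049: 31 days (March has 31).
Apr 1, 2049 → May 1, 2049: 30 days (April has 30).
May 1, 2049 → Jun 1, 2049: 31 days (May has 31).
Jun 1, 2049 → Jul 1, 2049: 30 days (June has 30).
Jul 1, 2049 → Aug 1, 2049: 31 days (July has 31).
Aug 1, 2049 → Sep 1, 2049: 31 days (August has 31).
Sep 1, 2049 → Oct 1, 2049: 30 days (September has 30).
Oct 1, 2049 → Nov 1, 2049: 31 days (October has 31).
Nov 1, 2049 → Dec 1, 2049: 30 days (November has 30).
Dec 1, 2049 → Jan 1, 2050: 31 days (December has 31).
Jan 1, 2050 → Jan 8, 2050: 7 days.
Total: 1409 days.

1409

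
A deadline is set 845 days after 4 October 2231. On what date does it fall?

+366 (one year; includes Feb 29, 2232) → Oct 4, 2232 (479 left).
+365 (one year) → Oct 4, 2233 (114 left).
Oct has 31 days: +28 → Nov 1, 2233 (86 left).
Nov has 30 days: +30 → Dec 1, 2233 (56 left).
Dec has 31 days: +31 → Jan 1, 2234 (25 left).
+25 → Jan 26, 2234.

January 26, 2234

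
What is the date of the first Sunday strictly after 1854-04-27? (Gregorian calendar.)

April 30, 1854

Apr 27, 1854 is a Thursday.
From Thursday to the next Sunday is 3 days.
Apr 27, 1854 + 3 = Apr 30, 1854.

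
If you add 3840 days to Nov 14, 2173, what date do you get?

+365 (one year) → Nov 14, 2174 (3475 left).
+365 (one year) → Nov 14, 2175 (3110 left).
+366 (one year; includes Feb 29, 2176) → Nov 14, 2176 (2744 left).
+365 (one year) → Nov 14, 2177 (2379 left).
+365 (one year) → Nov 14, 2178 (2014 left).
+365 (one year) → Nov 14, 2179 (1649 left).
+366 (one year; includes Feb 29, 2180) → Nov 14, 2180 (1283 left).
+365 (one year) → Nov 14, 2181 (918 left).
+365 (one year) → Nov 14, 2182 (553 left).
+365 (one year) → Nov 14, 2183 (188 left).
Nov has 30 days: +17 → Dec 1, 2183 (171 left).
Dec has 31 days: +31 → Jan 1, 2184 (140 left).
Jan has 31 days: +31 → Feb 1, 2184 (109 left).
Feb has 29 days: +29 → Mar 1, 2184 (80 left).
Mar has 31 days: +31 → Apr 1, 2184 (49 left).
Apr has 30 days: +30 → May 1, 2184 (19 left).
+19 → May 20, 2184.

May 20, 2184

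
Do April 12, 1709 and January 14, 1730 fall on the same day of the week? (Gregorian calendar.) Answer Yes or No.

No

From Apr 12, 1709 to Jan 14, 1730 is 7582 days.
7582 mod 7 = 1, so they are different weekdays.
(Apr 12, 1709 is a Friday; Jan 14, 1730 is a Saturday.)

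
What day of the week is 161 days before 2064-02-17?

Feb 17, 2064 is a Sunday.
161 mod 7 = 0, so 161 days before a Sunday is Sunday − 0 = Sunday.

Sunday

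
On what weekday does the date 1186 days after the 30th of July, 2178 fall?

Sunday

Jul 30, 2178 is a Thursday.
1186 mod 7 = 3, so 1186 days after a Thursday is Thursday + 3 = Sunday.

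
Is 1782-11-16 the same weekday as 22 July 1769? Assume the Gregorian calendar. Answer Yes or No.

From Jul 22, 1769 to Nov 16, 1782 is 4865 days.
4865 mod 7 = 0, so they are the same weekday.
(Jul 22, 1769 is a Saturday; Nov 16, 1782 is a Saturday.)

Yes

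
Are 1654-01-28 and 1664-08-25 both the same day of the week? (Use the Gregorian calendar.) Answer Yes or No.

No

From Jan 28, 1654 to Aug 25, 1664 is 3862 days.
3862 mod 7 = 5, so they are different weekdays.
(Jan 28, 1654 is a Wednesday; Aug 25, 1664 is a Monday.)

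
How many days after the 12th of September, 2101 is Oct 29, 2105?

Sep 12, 2101 → Sep 12, 2102: 365 days.
Sep 12, 2102 → Sep 12, 2103: 365 days.
Sep 12, 2103 → Sep 12, 2104: 366 days (Feb 29, 2104 is in that span).
Sep 12, 2104 → Sep 12, 2105: 365 days.
Sep 12, 2105 → Oct 12, 2105: 30 days (September has 30).
Oct 12, 2105 → Oct 29, 2105: 17 days.
Total: 1508 days.

1508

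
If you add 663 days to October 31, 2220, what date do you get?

+365 (one year) → Oct 31, 2221 (298 left).
Oct has 31 days: +1 → Nov 1, 2221 (297 left).
Nov has 30 days: +30 → Dec 1, 2221 (267 left).
Dec has 31 days: +31 → Jan 1, 2222 (236 left).
Jan has 31 days: +31 → Feb 1, 2222 (205 left).
Feb has 28 days: +28 → Mar 1, 2222 (177 left).
Mar has 31 days: +31 → Apr 1, 2222 (146 left).
Apr has 30 days: +30 → May 1, 2222 (116 left).
May has 31 days: +31 → Jun 1, 2222 (85 left).
Jun has 30 days: +30 → Jul 1, 2222 (55 left).
Jul has 31 days: +31 → Aug 1, 2222 (24 left).
+24 → Aug 25, 2222.

August 25, 2222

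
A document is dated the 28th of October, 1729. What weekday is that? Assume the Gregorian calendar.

Doomsday rule: the anchor day for the 1700s is Sunday. For year 29: 29÷12 = 2 r 5, and 5÷4 = 1, so 2+5+1 = 8.
Sunday + 8 ≡ Monday — that's 1729's doomsday.
In October the doomsday date is Oct 10.
Oct 28 is 18 days after Oct 10; 18 mod 7 = 4, so Monday + 4 = Friday.

Friday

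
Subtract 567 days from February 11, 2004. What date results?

July 24, 2002

−365 (one year) → Feb 11, 2003 (202 left).
−11 → Jan 31, 2003 (end of Jan, 31 days; 191 left).
−31 → Dec 31, 2002 (end of Dec, 31 days; 160 left).
−31 → Nov 30, 2002 (end of Nov, 30 days; 129 left).
−30 → Oct 31, 2002 (end of Oct, 31 days; 99 left).
−31 → Sep 30, 2002 (end of Sep, 30 days; 68 left).
−30 → Aug 31, 2002 (end of Aug, 31 days; 38 left).
−31 → Jul 31, 2002 (end of Jul, 31 days; 7 left).
−7 → Jul 24, 2002.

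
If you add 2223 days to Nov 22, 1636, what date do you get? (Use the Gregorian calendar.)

+365 (one year) → Nov 22, 1637 (1858 left).
+365 (one year) → Nov 22, 1638 (1493 left).
+365 (one year) → Nov 22, 1639 (1128 left).
+366 (one year; includes Feb 29, 1640) → Nov 22, 1640 (762 left).
+365 (one year) → Nov 22, 1641 (397 left).
Nov has 30 days: +9 → Dec 1, 1641 (388 left).
Dec has 31 days: +31 → Jan 1, 1642 (357 left).
Jan has 31 days: +31 → Feb 1, 1642 (326 left).
Feb has 28 days: +28 → Mar 1, 1642 (298 left).
Mar has 31 days: +31 → Apr 1, 1642 (267 left).
Apr has 30 days: +30 → May 1, 1642 (237 left).
May has 31 days: +31 → Jun 1, 1642 (206 left).
Jun has 30 days: +30 → Jul 1, 1642 (176 left).
Jul has 31 days: +31 → Aug 1, 1642 (145 left).
Aug has 31 days: +31 → Sep 1, 1642 (114 left).
Sep has 30 days: +30 → Oct 1, 1642 (84 left).
Oct has 31 days: +31 → Nov 1, 1642 (53 left).
Nov has 30 days: +30 → Dec 1, 1642 (23 left).
+23 → Dec 24, 1642.

December 24, 1642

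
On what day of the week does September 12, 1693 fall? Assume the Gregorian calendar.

Saturday

Doomsday rule: the anchor day for the 1600s is Tuesday. For year 93: 93÷12 = 7 r 9, and 9÷4 = 2, so 7+9+2 = 18.
Tuesday + 18 ≡ Saturday — that's 1693's doomsday.
In September the doomsday date is Sep 5.
Sep 12 is 7 days after Sep 5; 7 mod 7 = 0, so Saturday + 0 = Saturday.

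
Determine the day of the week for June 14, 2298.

Doomsday rule: the anchor day for the 2200s is Friday. For year 98: 98÷12 = 8 r 2, and 2÷4 = 0, so 8+2+0 = 10.
Friday + 10 ≡ Monday — that's 2298's doomsday.
In June the doomsday date is Jun 6.
Jun 14 is 8 days after Jun 6; 8 mod 7 = 1, so Monday + 1 = Tuesday.

Tuesday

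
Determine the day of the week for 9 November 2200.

Sunday

Doomsday rule: the anchor day for the 2200s is Friday. For year 00: 0÷12 = 0 r 0, and 0÷4 = 0, so 0+0+0 = 0.
Friday + 0 ≡ Friday — that's 2200's doomsday.
In November the doomsday date is Nov 7.
Nov 9 is 2 days after Nov 7; 2 mod 7 = 2, so Friday + 2 = Sunday.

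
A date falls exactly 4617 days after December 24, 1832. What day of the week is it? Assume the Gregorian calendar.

Dec 24, 1832 is a Monday.
4617 mod 7 = 4, so 4617 days after a Monday is Monday + 4 = Friday.

Friday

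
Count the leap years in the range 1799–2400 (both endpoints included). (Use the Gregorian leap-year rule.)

Multiples of 4 in [1799,2400]: 151.
Of those, multiples of 100: 7 (not leap unless ÷400).
Multiples of 400: 2.
Leap years = 151 − 7 + 2 = 146.

146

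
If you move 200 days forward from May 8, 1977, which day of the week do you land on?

May 8, 1977 is a Sunday.
200 mod 7 = 4, so 200 days after a Sunday is Sunday + 4 = Thursday.

Thursday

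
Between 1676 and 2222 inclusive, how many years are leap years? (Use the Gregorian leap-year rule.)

Multiples of 4 in [1676,2222]: 137.
Of those, multiples of 100: 6 (not leap unless ÷400).
Multiples of 400: 1.
Leap years = 137 − 6 + 1 = 132.

132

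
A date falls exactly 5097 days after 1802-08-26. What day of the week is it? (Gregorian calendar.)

Friday

Aug 26, 1802 is a Thursday.
5097 mod 7 = 1, so 5097 days after a Thursday is Thursday + 1 = Friday.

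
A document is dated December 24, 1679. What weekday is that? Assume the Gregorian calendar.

Sunday

Doomsday rule: the anchor day for the 1600s is Tuesday. For year 79: 79÷12 = 6 r 7, and 7÷4 = 1, so 6+7+1 = 14.
Tuesday + 14 ≡ Tuesday — that's 1679's doomsday.
In December the doomsday date is Dec 12.
Dec 24 is 12 days after Dec 12; 12 mod 7 = 5, so Tuesday + 5 = Sunday.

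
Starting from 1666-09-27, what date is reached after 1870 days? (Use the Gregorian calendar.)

+365 (one year) → Sep 27, 1667 (1505 left).
+366 (one year; includes Feb 29, 1668) → Sep 27, 1668 (1139 left).
+365 (one year) → Sep 27, 1669 (774 left).
+365 (one year) → Sep 27, 1670 (409 left).
+365 (one year) → Sep 27, 1671 (44 left).
Sep has 30 days: +4 → Oct 1, 1671 (40 left).
Oct has 31 days: +31 → Nov 1, 1671 (9 left).
+9 → Nov 10, 1671.

November 10, 1671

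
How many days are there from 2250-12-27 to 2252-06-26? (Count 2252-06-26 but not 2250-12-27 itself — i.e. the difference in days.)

Dec 27, 2250 → Dec 27, 2251: 365 days.
Dec 27, 2251 → Jan 27, 2252: 31 days (December has 31).
Jan 27, 2252 → Feb 27, 2252: 31 days (January has 31).
Feb 27, 2252 → Mar 27, 2252: 29 days (February has 29).
Mar 27, 2252 → Apr 27, 2252: 31 days (March has 31).
Apr 27, 2252 → May 27, 2252: 30 days (April has 30).
May 27, 2252 → Jun 26, 2252: 30 days.
Total: 547 days.

547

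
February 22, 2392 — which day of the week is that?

Doomsday rule: the anchor day for the 2300s is Wednesday. For year 92: 92÷12 = 7 r 8, and 8÷4 = 2, so 7+8+2 = 17.
Wednesday + 17 ≡ Saturday — that's 2392's doomsday.
In February the doomsday date is Feb 29 (2392 is a leap year (divisible by 4)).
Feb 22 is 7 days before Feb 29; 7 mod 7 = 0, so Saturday − 0 = Saturday.

Saturday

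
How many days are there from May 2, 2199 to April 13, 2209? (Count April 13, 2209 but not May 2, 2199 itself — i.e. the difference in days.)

3633

May 2, 2199 → May 2, 2200: 365 days.
May 2, 2200 → May 2, 2201: 365 days.
May 2, 2201 → May 2, 2202: 365 days.
May 2, 2202 → May 2, 2203: 365 days.
May 2, 2203 → May 2, 2204: 366 days (Feb 29, 2204 is in that span).
May 2, 2204 → May 2, 2205: 365 days.
May 2, 2205 → May 2, 2206: 365 days.
May 2, 2206 → May 2, 2207: 365 days.
May 2, 2207 → May 2, 2208: 366 days (Feb 29, 2208 is in that span).
May 2, 2208 → Jun 2, 2208: 31 days (May has 31).
Jun 2, 2208 → Jul 2, 2208: 30 days (June has 30).
Jul 2, 2208 → Aug 2, 2208: 31 days (July has 31).
Aug 2, 2208 → Sep 2, 2208: 31 days (August has 31).
Sep 2, 2208 → Oct 2, 2208: 30 days (September has 30).
Oct 2, 2208 → Nov 2, 2208: 31 days (October has 31).
Nov 2, 2208 → Dec 2, 2208: 30 days (November has 30).
Dec 2, 2208 → Jan 2, 2209: 31 days (December has 31).
Jan 2, 2209 → Feb 2, 2209: 31 days (January has 31).
Feb 2, 2209 → Mar 2, 2209: 28 days (February has 28).
Mar 2, 2209 → Apr 2, 2209: 31 days (March has 31).
Apr 2, 2209 → Apr 13, 2209: 11 days.
Total: 3633 days.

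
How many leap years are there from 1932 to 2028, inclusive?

25

Multiples of 4 in [1932,2028]: 25.
Of those, multiples of 100: 1 (not leap unless ÷400).
Multiples of 400: 1.
Leap years = 25 − 1 + 1 = 25.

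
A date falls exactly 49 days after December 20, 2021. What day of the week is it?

Dec 20, 2021 is a Monday.
49 mod 7 = 0, so 49 days after a Monday is Monday + 0 = Monday.

Monday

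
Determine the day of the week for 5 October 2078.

Wednesday

January 1, 2078 is a Saturday.
Jan 1, 2078 → Feb 1, 2078: 31 days (January has 31).
Feb 1, 2078 → Mar 1, 2078: 28 days (February has 28).
Mar 1, 2078 → Apr 1, 2078: 31 days (March has 31).
Apr 1, 2078 → May 1, 2078: 30 days (April has 30).
May 1, 2078 → Jun 1, 2078: 31 days (May has 31).
Jun 1, 2078 → Jul 1, 2078: 30 days (June has 30).
Jul 1, 2078 → Aug 1, 2078: 31 days (July has 31).
Aug 1, 2078 → Sep 1, 2078: 31 days (August has 31).
Sep 1, 2078 → Oct 1, 2078: 30 days (September has 30).
Oct 1, 2078 → Oct 5, 2078: 4 days.
Total: 277 days.
277 mod 7 = 4, so Saturday + 4 = Wednesday.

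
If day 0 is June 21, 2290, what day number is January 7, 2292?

565

Jun 21, 2290 → Jun 21, 2291: 365 days.
Jun 21, 2291 → Jul 21, 2291: 30 days (June has 30).
Jul 21, 2291 → Aug 21, 2291: 31 days (July has 31).
Aug 21, 2291 → Sep 21, 2291: 31 days (August has 31).
Sep 21, 2291 → Oct 21, 2291: 30 days (September has 30).
Oct 21, 2291 → Nov 21, 2291: 31 days (October has 31).
Nov 21, 2291 → Dec 21, 2291: 30 days (November has 30).
Dec 21, 2291 → Jan 7, 2292: 17 days.
Total: 565 days.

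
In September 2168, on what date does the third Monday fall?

September 1, 2168 is a Thursday.
The first Monday is therefore September 5 (4 days later).
The third Monday is 5 + 2×7 = September 19.

September 19, 2168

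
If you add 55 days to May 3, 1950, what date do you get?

May has 31 days: +29 → Jun 1, 1950 (26 left).
+26 → Jun 27, 1950.

June 27, 1950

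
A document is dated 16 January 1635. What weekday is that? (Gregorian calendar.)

Doomsday rule: the anchor day for the 1600s is Tuesday. For year 35: 35÷12 = 2 r 11, and 11÷4 = 2, so 2+11+2 = 15.
Tuesday + 15 ≡ Wednesday — that's 1635's doomsday.
In January the doomsday date is Jan 3 (1635 is not a leap year).
Jan 16 is 13 days after Jan 3; 13 mod 7 = 6, so Wednesday + 6 = Tuesday.

Tuesday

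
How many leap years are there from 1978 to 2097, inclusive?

Multiples of 4 in [1978,2097]: 30.
Of those, multiples of 100: 1 (not leap unless ÷400).
Multiples of 400: 1.
Leap years = 30 − 1 + 1 = 30.

30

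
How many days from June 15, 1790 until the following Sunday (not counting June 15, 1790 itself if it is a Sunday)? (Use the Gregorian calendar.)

5

Jun 15, 1790 is a Tuesday.
From Tuesday to the next Sunday is 5 days.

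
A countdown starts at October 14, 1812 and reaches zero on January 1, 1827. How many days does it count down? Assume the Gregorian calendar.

5192

Oct 14, 1812 → Oct 14, 1813: 365 days.
Oct 14, 1813 → Oct 14, 1814: 365 days.
Oct 14, 1814 → Oct 14, 1815: 365 days.
Oct 14, 1815 → Oct 14, 1816: 366 days (Feb 29, 1816 is in that span).
Oct 14, 1816 → Oct 14, 1817: 365 days.
Oct 14, 1817 → Oct 14, 1818: 365 days.
Oct 14, 1818 → Oct 14, 1819: 365 days.
Oct 14, 1819 → Oct 14, 1820: 366 days (Feb 29, 1820 is in that span).
Oct 14, 1820 → Oct 14, 1821: 365 days.
Oct 14, 1821 → Oct 14, 1822: 365 days.
Oct 14, 1822 → Oct 14, 1823: 365 days.
Oct 14, 1823 → Oct 14, 1824: 366 days (Feb 29, 1824 is in that span).
Oct 14, 1824 → Oct 14, 1825: 365 days.
Oct 14, 1825 → Oct 14, 1826: 365 days.
Oct 14, 1826 → Nov 14, 1826: 31 days (October has 31).
Nov 14, 1826 → Dec 14, 1826: 30 days (November has 30).
Dec 14, 1826 → Jan 1, 1827: 18 days.
Total: 5192 days.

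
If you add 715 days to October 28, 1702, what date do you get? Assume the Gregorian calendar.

+365 (one year) → Oct 28, 1703 (350 left).
Oct has 31 days: +4 → Nov 1, 1703 (346 left).
Nov has 30 days: +30 → Dec 1, 1703 (316 left).
Dec has 31 days: +31 → Jan 1, 1704 (285 left).
Jan has 31 days: +31 → Feb 1, 1704 (254 left).
Feb has 29 days: +29 → Mar 1, 1704 (225 left).
Mar has 31 days: +31 → Apr 1, 1704 (194 left).
Apr has 30 days: +30 → May 1, 1704 (164 left).
May has 31 days: +31 → Jun 1, 1704 (133 left).
Jun has 30 days: +30 → Jul 1, 1704 (103 left).
Jul has 31 days: +31 → Aug 1, 1704 (72 left).
Aug has 31 days: +31 → Sep 1, 1704 (41 left).
Sep has 30 days: +30 → Oct 1, 1704 (11 left).
+11 → Oct 12, 1704.

October 12, 1704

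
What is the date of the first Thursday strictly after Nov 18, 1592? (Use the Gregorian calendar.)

November 19, 1592

Nov 18, 1592 is a Wednesday.
From Wednesday to the next Thursday is 1 day.
Nov 18, 1592 + 1 = Nov 19, 1592.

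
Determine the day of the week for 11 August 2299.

Doomsday rule: the anchor day for the 2200s is Friday. For year 99: 99÷12 = 8 r 3, and 3÷4 = 0, so 8+3+0 = 11.
Friday + 11 ≡ Tuesday — that's 2299's doomsday.
In August the doomsday date is Aug 8.
Aug 11 is 3 days after Aug 8; 3 mod 7 = 3, so Tuesday + 3 = Friday.

Friday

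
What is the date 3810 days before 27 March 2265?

October 21, 2254

−365 (one year) → Mar 27, 2264 (3445 left).
−366 (one year; includes Feb 29, 2264) → Mar 27, 2263 (3079 left).
−365 (one year) → Mar 27, 2262 (2714 left).
−365 (one year) → Mar 27, 2261 (2349 left).
−365 (one year) → Mar 27, 2260 (1984 left).
−366 (one year; includes Feb 29, 2260) → Mar 27, 2259 (1618 left).
−365 (one year) → Mar 27, 2258 (1253 left).
−365 (one year) → Mar 27, 2257 (888 left).
−365 (one year) → Mar 27, 2256 (523 left).
−366 (one year; includes Feb 29, 2256) → Mar 27, 2255 (157 left).
−27 → Feb 28, 2255 (end of Feb, 28 days; 130 left).
−28 → Jan 31, 2255 (end of Jan, 31 days; 102 left).
−31 → Dec 31, 2254 (end of Dec, 31 days; 71 left).
−31 → Nov 30, 2254 (end of Nov, 30 days; 40 left).
−30 → Oct 31, 2254 (end of Oct, 31 days; 10 left).
−10 → Oct 21, 2254.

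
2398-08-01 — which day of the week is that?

Saturday

Doomsday rule: the anchor day for the 2300s is Wednesday. For year 98: 98÷12 = 8 r 2, and 2÷4 = 0, so 8+2+0 = 10.
Wednesday + 10 ≡ Saturday — that's 2398's doomsday.
In August the doomsday date is Aug 8.
Aug 1 is 7 days before Aug 8; 7 mod 7 = 0, so Saturday − 0 = Saturday.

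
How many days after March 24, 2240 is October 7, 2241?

Mar 24, 2240 → Mar 24, 2241: 365 days.
Mar 24, 2241 → Apr 24, 2241: 31 days (March has 31).
Apr 24, 2241 → May 24, 2241: 30 days (April has 30).
May 24, 2241 → Jun 24, 2241: 31 days (May has 31).
Jun 24, 2241 → Jul 24, 2241: 30 days (June has 30).
Jul 24, 2241 → Aug 24, 2241: 31 days (July has 31).
Aug 24, 2241 → Sep 24, 2241: 31 days (August has 31).
Sep 24, 2241 → Oct 7, 2241: 13 days.
Total: 562 days.

562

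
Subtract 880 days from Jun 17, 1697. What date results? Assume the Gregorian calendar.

−365 (one year) → Jun 17, 1696 (515 left).
−366 (one year; includes Feb 29, 1696) → Jun 17, 1695 (149 left).
−17 → May 31, 1695 (end of May, 31 days; 132 left).
−31 → Apr 30, 1695 (end of Apr, 30 days; 101 left).
−30 → Mar 31, 1695 (end of Mar, 31 days; 71 left).
−31 → Feb 28, 1695 (end of Feb, 28 days; 40 left).
−28 → Jan 31, 1695 (end of Jan, 31 days; 12 left).
−12 → Jan 19, 1695.

January 19, 1695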